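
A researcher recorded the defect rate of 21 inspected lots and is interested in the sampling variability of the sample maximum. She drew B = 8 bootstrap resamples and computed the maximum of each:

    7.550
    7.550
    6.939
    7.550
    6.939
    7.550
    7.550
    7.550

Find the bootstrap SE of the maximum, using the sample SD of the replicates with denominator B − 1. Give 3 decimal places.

SE* = 0.283

Bootstrap SE is the standard deviation of the 8 replicate maximums.
Mean of replicates: (7.550 + 7.550 + 6.939 + 7.550 + 6.939 + 7.550 + 7.550 + 7.550) / 8 = 59.1780 / 8 = 7.3972
Sum of squared deviations: (+0.1528)² + (+0.1528)² + (−0.4582)² + (+0.1528)² + (−0.4582)² + (+0.1528)² + (+0.1528)² + (+0.1528)² = 0.5600
Variance = 0.5600 / 7 = 0.0800
SE* = √0.0800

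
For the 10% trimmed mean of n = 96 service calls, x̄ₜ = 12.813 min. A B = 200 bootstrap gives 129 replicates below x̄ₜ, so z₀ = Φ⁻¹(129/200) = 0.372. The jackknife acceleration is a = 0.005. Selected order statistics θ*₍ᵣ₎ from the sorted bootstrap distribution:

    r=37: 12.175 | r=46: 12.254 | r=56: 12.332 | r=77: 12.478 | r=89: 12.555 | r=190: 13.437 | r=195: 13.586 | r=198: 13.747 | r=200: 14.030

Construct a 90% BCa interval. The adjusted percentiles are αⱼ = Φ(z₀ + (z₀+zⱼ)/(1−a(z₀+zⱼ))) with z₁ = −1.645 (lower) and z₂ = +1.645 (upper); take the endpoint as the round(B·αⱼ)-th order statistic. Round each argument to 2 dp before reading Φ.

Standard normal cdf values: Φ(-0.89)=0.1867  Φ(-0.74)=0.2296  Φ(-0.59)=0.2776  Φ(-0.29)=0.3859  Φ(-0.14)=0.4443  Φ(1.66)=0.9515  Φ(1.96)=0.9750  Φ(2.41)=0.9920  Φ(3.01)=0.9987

(12.175, 13.747)

Lower: z₀ + z₁ = 0.372 + (-1.645) = -1.273; 1 − a(z₀+z₁) = 1 − (0.005)(-1.273) = 1.0064; argument = 0.372 + (-1.273)/1.0064 = -0.8929 → -0.89.
α₁ = Φ(-0.89) = 0.1867; rank = round(200 × 0.1867) = 37; θ*₍37₎ = 12.175.
Upper: z₀ + z₂ = 2.017; 1 − a(z₀+z₂) = 0.9899; argument = 2.4095 → 2.41; α₂ = 0.9920; rank = 198; θ*₍198₎ = 13.747.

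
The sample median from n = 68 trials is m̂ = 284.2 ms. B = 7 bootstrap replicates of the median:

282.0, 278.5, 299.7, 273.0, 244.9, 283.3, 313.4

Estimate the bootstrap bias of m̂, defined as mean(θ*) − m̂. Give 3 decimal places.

mean(θ*) = (282.0 + 278.5 + 299.7 + 273.0 + 244.9 + 283.3 + 313.4) / 7 = 282.1143
bias = 282.1143 − 284.2

bias = −2.086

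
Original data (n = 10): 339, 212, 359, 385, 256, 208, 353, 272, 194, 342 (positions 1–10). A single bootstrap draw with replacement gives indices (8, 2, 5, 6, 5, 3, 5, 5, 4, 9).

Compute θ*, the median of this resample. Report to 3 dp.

Resample values: 272, 212, 256, 208, 256, 359, 256, 256, 385, 194.
Sorted: 194, 208, 212, 256, 256, 256, 256, 272, 359, 385
Median = average of the two middle values = 256.000

θ* = 256.000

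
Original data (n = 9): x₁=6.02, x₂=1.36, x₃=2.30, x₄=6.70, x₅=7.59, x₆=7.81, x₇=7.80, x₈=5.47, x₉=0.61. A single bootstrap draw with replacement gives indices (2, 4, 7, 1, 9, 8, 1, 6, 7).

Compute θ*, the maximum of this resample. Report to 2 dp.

θ* = 7.81

Resample values: 1.36, 6.70, 7.80, 6.02, 0.61, 5.47, 6.02, 7.81, 7.80.
Maximum = 7.81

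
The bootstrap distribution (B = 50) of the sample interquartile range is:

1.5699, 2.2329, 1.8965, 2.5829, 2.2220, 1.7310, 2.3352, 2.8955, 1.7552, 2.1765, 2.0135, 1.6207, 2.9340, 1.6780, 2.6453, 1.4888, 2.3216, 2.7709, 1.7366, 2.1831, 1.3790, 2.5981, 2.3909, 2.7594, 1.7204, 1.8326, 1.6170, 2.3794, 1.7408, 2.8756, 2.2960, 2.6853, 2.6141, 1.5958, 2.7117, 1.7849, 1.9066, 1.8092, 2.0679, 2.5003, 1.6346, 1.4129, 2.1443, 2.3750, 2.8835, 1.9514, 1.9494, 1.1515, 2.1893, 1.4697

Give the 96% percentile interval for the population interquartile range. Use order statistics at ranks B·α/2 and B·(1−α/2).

Sorted replicates: 1.1515, 1.3790, 1.4129, 1.4697, 1.4888, 1.5699, 1.5958, 1.6170, 1.6207, 1.6346, 1.6780, 1.7204, 1.7310, 1.7366, 1.7408, 1.7552, 1.7849, 1.8092, 1.8326, 1.8965, 1.9066, 1.9494, 1.9514, 2.0135, 2.0679, 2.1443, 2.1765, 2.1831, 2.1893, 2.2220, 2.2329, 2.2960, 2.3216, 2.3352, 2.3750, 2.3794, 2.3909, 2.5003, 2.5829, 2.5981, 2.6141, 2.6453, 2.6853, 2.7117, 2.7594, 2.7709, 2.8756, 2.8835, 2.8955, 2.9340
α = 0.04; lower rank = 50 × 0.020 = 1; upper rank = 50 × 0.980 = 49.
The 1st smallest replicate is 1.1515; the 49th is 2.8955.

(1.1515, 2.8955)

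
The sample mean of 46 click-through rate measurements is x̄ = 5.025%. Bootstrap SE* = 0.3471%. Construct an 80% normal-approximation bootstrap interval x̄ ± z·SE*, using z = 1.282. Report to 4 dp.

(4.5800, 5.4700)

Margin = 1.282 × 0.3471 = 0.44498
Interval: 5.025 ± 0.44498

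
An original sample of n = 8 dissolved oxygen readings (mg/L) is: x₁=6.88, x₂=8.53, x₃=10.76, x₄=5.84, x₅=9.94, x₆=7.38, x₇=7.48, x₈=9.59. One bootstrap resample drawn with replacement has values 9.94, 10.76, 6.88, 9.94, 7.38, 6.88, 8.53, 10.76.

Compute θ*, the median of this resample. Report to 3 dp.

θ* = 9.235

Sorted: 6.88, 6.88, 7.38, 8.53, 9.94, 9.94, 10.76, 10.76
Median = average of the two middle values = 9.235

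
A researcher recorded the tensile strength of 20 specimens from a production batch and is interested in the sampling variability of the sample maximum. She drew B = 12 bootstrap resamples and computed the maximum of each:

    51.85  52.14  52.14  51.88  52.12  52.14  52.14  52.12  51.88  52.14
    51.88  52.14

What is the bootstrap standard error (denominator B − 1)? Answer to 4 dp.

SE* = 0.1297

Bootstrap SE is the standard deviation of the 12 replicate maximums.
Mean of replicates: (51.85 + 52.14 + 52.14 + 51.88 + 52.12 + 52.14 + 52.14 + 52.12 + 51.88 + 52.14 + 51.88 + 52.14) / 12 = 624.57000 / 12 = 52.04750
Sum of squared deviations: (−0.19750)² + (+0.09250)² + (+0.09250)² + (−0.16750)² + (+0.07250)² + (+0.09250)² + (+0.09250)² + (+0.07250)² + (−0.16750)² + (+0.09250)² + (−0.16750)² + (+0.09250)² = 0.18502
Variance = 0.18502 / 11 = 0.01682
SE* = √0.01682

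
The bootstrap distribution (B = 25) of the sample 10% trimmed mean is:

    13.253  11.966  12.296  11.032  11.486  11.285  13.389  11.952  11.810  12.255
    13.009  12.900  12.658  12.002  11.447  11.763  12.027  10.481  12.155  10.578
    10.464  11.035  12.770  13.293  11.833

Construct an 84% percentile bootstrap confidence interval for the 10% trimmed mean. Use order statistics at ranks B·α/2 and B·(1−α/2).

Sorted replicates: 10.464, 10.481, 10.578, 11.032, 11.035, 11.285, 11.447, 11.486, 11.763, 11.810, 11.833, 11.952, 11.966, 12.002, 12.027, 12.155, 12.255, 12.296, 12.658, 12.770, 12.900, 13.009, 13.253, 13.293, 13.389
α = 0.16; lower rank = 25 × 0.080 = 2; upper rank = 25 × 0.920 = 23.
The 2nd smallest replicate is 10.481; the 23rd is 13.253.

(10.481, 13.253)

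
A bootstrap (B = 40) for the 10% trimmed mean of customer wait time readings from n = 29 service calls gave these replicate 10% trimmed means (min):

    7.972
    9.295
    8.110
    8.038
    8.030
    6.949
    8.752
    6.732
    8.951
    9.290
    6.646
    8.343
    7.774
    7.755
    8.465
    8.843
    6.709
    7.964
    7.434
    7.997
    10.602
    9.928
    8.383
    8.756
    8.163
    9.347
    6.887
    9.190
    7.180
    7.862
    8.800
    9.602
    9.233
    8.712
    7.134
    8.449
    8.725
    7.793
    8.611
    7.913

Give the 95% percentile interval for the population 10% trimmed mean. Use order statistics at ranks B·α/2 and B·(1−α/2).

Sorted replicates: 6.646, 6.709, 6.732, 6.887, 6.949, 7.134, 7.180, 7.434, 7.755, 7.774, 7.793, 7.862, 7.913, 7.964, 7.972, 7.997, 8.030, 8.038, 8.110, 8.163, 8.343, 8.383, 8.449, 8.465, 8.611, 8.712, 8.725, 8.752, 8.756, 8.800, 8.843, 8.951, 9.190, 9.233, 9.290, 9.295, 9.347, 9.602, 9.928, 10.602
α = 0.05; lower rank = 40 × 0.025 = 1; upper rank = 40 × 0.975 = 39.
The 1st smallest replicate is 6.646; the 39th is 9.928.

(6.646, 9.928)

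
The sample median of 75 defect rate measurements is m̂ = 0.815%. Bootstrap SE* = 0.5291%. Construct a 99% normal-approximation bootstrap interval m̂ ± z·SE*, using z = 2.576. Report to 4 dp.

Margin = 2.576 × 0.5291 = 1.36296
Interval: 0.815 ± 1.36296

(-0.5480, 2.1780)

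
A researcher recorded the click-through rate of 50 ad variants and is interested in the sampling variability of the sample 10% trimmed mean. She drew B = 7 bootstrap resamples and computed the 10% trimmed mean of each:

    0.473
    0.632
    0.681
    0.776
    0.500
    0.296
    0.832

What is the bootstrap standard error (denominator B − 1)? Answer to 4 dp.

Bootstrap SE is the standard deviation of the 7 replicate 10% trimmed means.
Mean of replicates: (0.473 + 0.632 + 0.681 + 0.776 + 0.500 + 0.296 + 0.832) / 7 = 4.19000 / 7 = 0.59857
Sum of squared deviations: (−0.12557)² + (+0.03343)² + (+0.08243)² + (+0.17743)² + (−0.09857)² + (−0.30257)² + (+0.23343)² = 0.21092
Variance = 0.21092 / 6 = 0.03515
SE* = √0.03515

SE* = 0.1875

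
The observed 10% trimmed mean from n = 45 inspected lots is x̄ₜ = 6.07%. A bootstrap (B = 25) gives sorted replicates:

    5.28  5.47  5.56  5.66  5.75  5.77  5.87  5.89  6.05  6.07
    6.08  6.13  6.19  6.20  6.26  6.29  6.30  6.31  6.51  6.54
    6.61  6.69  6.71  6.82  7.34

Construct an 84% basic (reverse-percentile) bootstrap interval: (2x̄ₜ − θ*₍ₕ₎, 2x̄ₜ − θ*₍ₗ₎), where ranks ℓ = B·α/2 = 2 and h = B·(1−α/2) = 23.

Percentile endpoints at ranks 2 and 23: θ*₍2₎ = 5.47, θ*₍23₎ = 6.71.
Basic interval reflects these around x̄ₜ:
  lower = 2 × 6.07 − 6.71 = 5.43
  upper = 2 × 6.07 − 5.47 = 6.67

(5.43, 6.67)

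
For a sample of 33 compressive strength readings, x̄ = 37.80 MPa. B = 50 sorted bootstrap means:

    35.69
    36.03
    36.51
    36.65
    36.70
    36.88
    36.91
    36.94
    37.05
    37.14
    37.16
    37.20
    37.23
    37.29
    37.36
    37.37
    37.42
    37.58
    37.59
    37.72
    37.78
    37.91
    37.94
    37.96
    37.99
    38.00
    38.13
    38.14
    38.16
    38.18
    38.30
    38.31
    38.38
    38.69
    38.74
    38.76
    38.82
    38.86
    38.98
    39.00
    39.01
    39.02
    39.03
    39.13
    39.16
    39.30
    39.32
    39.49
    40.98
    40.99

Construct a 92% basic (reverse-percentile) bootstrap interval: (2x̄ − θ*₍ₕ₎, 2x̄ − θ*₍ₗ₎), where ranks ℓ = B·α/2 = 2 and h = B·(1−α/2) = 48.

(36.11, 39.57)

Percentile endpoints at ranks 2 and 48: θ*₍2₎ = 36.03, θ*₍48₎ = 39.49.
Basic interval reflects these around x̄:
  lower = 2 × 37.80 − 39.49 = 36.11
  upper = 2 × 37.80 − 36.03 = 39.57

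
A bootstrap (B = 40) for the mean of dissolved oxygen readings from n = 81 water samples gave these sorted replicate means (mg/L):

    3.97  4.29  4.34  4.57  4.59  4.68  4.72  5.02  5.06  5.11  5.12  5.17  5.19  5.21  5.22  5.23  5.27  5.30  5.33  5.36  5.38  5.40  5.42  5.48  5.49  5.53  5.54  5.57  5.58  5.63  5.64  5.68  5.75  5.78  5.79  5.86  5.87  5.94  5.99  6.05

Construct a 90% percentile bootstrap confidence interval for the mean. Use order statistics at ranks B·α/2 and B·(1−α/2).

α = 0.10; lower rank = 40 × 0.050 = 2; upper rank = 40 × 0.950 = 38.
The 2nd smallest replicate is 4.29; the 38th is 5.94.

(4.29, 5.94)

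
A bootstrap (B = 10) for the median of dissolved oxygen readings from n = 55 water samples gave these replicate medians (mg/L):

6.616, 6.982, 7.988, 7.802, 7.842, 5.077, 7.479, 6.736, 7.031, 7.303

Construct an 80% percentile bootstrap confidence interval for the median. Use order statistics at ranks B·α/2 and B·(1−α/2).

(5.077, 7.842)

Sorted replicates: 5.077, 6.616, 6.736, 6.982, 7.031, 7.303, 7.479, 7.802, 7.842, 7.988
α = 0.20; lower rank = 10 × 0.100 = 1; upper rank = 10 × 0.900 = 9.
The 1st smallest replicate is 5.077; the 9th is 7.842.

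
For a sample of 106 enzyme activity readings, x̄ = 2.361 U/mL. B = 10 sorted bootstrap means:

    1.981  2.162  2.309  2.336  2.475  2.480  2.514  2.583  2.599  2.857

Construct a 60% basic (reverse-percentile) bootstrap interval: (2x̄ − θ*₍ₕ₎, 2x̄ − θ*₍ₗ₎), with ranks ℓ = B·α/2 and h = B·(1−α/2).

Percentile endpoints at ranks 2 and 8: θ*₍2₎ = 2.162, θ*₍8₎ = 2.583.
Basic interval reflects these around x̄:
  lower = 2 × 2.361 − 2.583 = 2.139
  upper = 2 × 2.361 − 2.162 = 2.560

(2.139, 2.560)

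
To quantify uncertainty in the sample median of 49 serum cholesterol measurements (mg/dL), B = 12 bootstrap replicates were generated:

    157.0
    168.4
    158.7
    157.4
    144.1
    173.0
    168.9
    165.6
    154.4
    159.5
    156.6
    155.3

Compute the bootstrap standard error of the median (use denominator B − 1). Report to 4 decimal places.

Bootstrap SE is the standard deviation of the 12 replicate medians.
Mean of replicates: (157.0 + 168.4 + 158.7 + 157.4 + 144.1 + 173.0 + 168.9 + 165.6 + 154.4 + 159.5 + 156.6 + 155.3) / 12 = 1918.90000 / 12 = 159.90833
Sum of squared deviations: (−2.90833)² + (+8.49167)² + (−1.20833)² + (−2.50833)² + (−15.80833)² + (+13.09167)² + (+8.99167)² + (+5.69167)² + (−5.50833)² + (−0.40833)² + (−3.30833)² + (−4.60833)² = 685.54917
Variance = 685.54917 / 11 = 62.32265
SE* = √62.32265

SE* = 7.8945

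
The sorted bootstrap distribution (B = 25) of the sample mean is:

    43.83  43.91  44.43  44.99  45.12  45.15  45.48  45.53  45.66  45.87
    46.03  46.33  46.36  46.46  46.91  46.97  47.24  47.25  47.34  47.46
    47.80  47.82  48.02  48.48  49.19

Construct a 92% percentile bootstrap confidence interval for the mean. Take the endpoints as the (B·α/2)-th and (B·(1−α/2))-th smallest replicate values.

(43.83, 48.48)

α = 0.08; lower rank = 25 × 0.040 = 1; upper rank = 25 × 0.960 = 24.
The 1st smallest replicate is 43.83; the 24th is 48.48.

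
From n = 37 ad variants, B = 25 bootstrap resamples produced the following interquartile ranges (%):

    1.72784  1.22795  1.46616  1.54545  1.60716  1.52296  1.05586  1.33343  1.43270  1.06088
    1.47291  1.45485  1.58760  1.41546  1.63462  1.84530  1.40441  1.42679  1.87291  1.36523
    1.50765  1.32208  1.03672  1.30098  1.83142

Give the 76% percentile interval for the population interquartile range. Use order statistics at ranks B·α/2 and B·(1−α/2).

Sorted replicates: 1.03672, 1.05586, 1.06088, 1.22795, 1.30098, 1.32208, 1.33343, 1.36523, 1.40441, 1.41546, 1.42679, 1.43270, 1.45485, 1.46616, 1.47291, 1.50765, 1.52296, 1.54545, 1.58760, 1.60716, 1.63462, 1.72784, 1.83142, 1.84530, 1.87291
α = 0.24; lower rank = 25 × 0.120 = 3; upper rank = 25 × 0.880 = 22.
The 3rd smallest replicate is 1.06088; the 22nd is 1.72784.

(1.06088, 1.72784)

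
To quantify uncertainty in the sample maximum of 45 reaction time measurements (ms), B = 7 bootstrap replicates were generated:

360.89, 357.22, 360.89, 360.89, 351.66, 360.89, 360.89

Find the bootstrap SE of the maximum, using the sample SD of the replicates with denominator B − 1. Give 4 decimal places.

SE* = 3.5329

Bootstrap SE is the standard deviation of the 7 replicate maximums.
Mean of replicates: (360.89 + 357.22 + 360.89 + 360.89 + 351.66 + 360.89 + 360.89) / 7 = 2513.33000 / 7 = 359.04714
Sum of squared deviations: (+1.84286)² + (−1.82714)² + (+1.84286)² + (+1.84286)² + (−7.38714)² + (+1.84286)² + (+1.84286)² = 74.88894
Variance = 74.88894 / 6 = 12.48149
SE* = √12.48149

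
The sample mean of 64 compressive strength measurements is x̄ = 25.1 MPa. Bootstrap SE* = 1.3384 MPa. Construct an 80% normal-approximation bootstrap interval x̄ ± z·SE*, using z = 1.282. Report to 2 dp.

Margin = 1.282 × 1.3384 = 1.716
Interval: 25.1 ± 1.716

(23.38, 26.82)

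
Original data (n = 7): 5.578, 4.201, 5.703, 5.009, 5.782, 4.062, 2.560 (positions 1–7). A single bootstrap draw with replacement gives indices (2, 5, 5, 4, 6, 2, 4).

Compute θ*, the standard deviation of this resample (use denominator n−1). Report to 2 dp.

θ* = 0.74

Resample values: 4.201, 5.782, 5.782, 5.009, 4.062, 4.201, 5.009.
Mean = 4.8637; sum of squared deviations = 3.2498
s² = 3.2498 / 6 = 0.5416
s = √0.5416 = 0.74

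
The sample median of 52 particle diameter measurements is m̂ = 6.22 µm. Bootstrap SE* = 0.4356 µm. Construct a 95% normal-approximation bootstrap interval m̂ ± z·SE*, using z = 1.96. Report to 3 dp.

(5.366, 7.074)

Margin = 1.96 × 0.4356 = 0.8538
Interval: 6.22 ± 0.8538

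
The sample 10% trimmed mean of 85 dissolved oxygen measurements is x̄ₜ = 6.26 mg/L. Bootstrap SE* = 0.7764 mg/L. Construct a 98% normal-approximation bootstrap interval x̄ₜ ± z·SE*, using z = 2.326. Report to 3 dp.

(4.454, 8.066)

Margin = 2.326 × 0.7764 = 1.8059
Interval: 6.26 ± 1.8059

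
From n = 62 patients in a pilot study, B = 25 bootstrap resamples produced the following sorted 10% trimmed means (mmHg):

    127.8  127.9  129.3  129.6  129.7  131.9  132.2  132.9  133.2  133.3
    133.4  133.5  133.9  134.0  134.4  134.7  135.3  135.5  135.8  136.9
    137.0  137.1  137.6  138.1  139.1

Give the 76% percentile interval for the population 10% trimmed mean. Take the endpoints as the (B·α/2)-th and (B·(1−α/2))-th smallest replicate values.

(129.3, 137.1)

α = 0.24; lower rank = 25 × 0.120 = 3; upper rank = 25 × 0.880 = 22.
The 3rd smallest replicate is 129.3; the 22nd is 137.1.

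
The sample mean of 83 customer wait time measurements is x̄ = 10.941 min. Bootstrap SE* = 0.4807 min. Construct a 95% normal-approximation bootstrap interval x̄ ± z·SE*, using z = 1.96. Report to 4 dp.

Margin = 1.96 × 0.4807 = 0.94217
Interval: 10.941 ± 0.94217

(9.9988, 11.8832)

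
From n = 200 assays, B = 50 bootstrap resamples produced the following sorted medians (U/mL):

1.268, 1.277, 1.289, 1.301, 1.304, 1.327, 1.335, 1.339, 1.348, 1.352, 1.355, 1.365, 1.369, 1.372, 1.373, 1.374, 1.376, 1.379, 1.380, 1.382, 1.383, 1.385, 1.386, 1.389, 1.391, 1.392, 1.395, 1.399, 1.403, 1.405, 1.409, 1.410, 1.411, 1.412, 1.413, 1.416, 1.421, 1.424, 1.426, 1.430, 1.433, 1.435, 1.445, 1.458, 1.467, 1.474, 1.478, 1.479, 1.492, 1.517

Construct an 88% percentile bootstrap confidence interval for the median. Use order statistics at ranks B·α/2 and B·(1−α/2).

(1.289, 1.478)

α = 0.12; lower rank = 50 × 0.060 = 3; upper rank = 50 × 0.940 = 47.
The 3rd smallest replicate is 1.289; the 47th is 1.478.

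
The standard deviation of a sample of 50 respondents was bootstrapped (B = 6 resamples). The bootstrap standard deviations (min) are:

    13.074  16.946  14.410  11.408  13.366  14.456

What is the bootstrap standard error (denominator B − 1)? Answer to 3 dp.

SE* = 1.845

Bootstrap SE is the standard deviation of the 6 replicate standard deviations.
Mean of replicates: (13.074 + 16.946 + 14.410 + 11.408 + 13.366 + 14.456) / 6 = 83.6600 / 6 = 13.9433
Sum of squared deviations: (−0.8693)² + (+3.0027)² + (+0.4667)² + (−2.5353)² + (−0.5773)² + (+0.5127)² = 17.0136
Variance = 17.0136 / 5 = 3.4027
SE* = √3.4027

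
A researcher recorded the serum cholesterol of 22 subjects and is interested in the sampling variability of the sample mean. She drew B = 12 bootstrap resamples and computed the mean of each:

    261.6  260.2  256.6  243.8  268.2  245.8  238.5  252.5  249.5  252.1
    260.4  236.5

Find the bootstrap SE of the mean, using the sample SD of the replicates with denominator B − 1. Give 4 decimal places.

SE* = 9.7608

Bootstrap SE is the standard deviation of the 12 replicate means.
Mean of replicates: (261.6 + 260.2 + 256.6 + 243.8 + 268.2 + 245.8 + 238.5 + 252.5 + 249.5 + 252.1 + 260.4 + 236.5) / 12 = 3025.70000 / 12 = 252.14167
Sum of squared deviations: (+9.45833)² + (+8.05833)² + (+4.45833)² + (−8.34167)² + (+16.05833)² + (−6.34167)² + (−13.64167)² + (+0.35833)² + (−2.64167)² + (−0.04167)² + (+8.25833)² + (−15.64167)² = 1048.00917
Variance = 1048.00917 / 11 = 95.27356
SE* = √95.27356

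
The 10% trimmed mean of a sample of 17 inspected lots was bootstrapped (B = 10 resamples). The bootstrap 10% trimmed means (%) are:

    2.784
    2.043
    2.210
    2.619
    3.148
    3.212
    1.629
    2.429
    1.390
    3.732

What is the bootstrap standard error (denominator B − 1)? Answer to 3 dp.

SE* = 0.732

Bootstrap SE is the standard deviation of the 10 replicate 10% trimmed means.
Mean of replicates: (2.784 + 2.043 + 2.210 + 2.619 + 3.148 + 3.212 + 1.629 + 2.429 + 1.390 + 3.732) / 10 = 25.1960 / 10 = 2.5196
Sum of squared deviations: (+0.2644)² + (−0.4766)² + (−0.3096)² + (+0.0994)² + (+0.6284)² + (+0.6924)² + (−0.8906)² + (−0.0906)² + (−1.1296)² + (+1.2124)² = 4.8244
Variance = 4.8244 / 9 = 0.5360
SE* = √0.5360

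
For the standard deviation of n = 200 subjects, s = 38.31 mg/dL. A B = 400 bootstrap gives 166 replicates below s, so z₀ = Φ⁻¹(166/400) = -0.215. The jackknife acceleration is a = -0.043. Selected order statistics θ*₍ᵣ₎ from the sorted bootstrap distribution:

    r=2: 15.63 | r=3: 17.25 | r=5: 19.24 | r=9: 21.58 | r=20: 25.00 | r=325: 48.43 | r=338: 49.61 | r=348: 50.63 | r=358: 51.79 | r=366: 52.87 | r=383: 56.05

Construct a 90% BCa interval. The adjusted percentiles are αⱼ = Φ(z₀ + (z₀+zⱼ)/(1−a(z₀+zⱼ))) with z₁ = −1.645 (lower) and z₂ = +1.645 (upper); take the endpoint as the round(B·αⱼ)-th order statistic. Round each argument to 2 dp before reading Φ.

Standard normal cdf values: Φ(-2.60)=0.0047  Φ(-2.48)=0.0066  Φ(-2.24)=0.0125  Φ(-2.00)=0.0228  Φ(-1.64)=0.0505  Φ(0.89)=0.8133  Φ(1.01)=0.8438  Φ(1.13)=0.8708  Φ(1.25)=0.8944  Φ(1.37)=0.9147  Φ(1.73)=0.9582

(19.24, 50.63)

Lower: z₀ + z₁ = -0.215 + (-1.645) = -1.860; 1 − a(z₀+z₁) = 1 − (-0.043)(-1.860) = 0.9200; argument = -0.215 + (-1.860)/0.9200 = -2.2367 → -2.24.
α₁ = Φ(-2.24) = 0.0125; rank = round(400 × 0.0125) = 5; θ*₍5₎ = 19.24.
Upper: z₀ + z₂ = 1.430; 1 − a(z₀+z₂) = 1.0615; argument = 1.1322 → 1.13; α₂ = 0.8708; rank = 348; θ*₍348₎ = 50.63.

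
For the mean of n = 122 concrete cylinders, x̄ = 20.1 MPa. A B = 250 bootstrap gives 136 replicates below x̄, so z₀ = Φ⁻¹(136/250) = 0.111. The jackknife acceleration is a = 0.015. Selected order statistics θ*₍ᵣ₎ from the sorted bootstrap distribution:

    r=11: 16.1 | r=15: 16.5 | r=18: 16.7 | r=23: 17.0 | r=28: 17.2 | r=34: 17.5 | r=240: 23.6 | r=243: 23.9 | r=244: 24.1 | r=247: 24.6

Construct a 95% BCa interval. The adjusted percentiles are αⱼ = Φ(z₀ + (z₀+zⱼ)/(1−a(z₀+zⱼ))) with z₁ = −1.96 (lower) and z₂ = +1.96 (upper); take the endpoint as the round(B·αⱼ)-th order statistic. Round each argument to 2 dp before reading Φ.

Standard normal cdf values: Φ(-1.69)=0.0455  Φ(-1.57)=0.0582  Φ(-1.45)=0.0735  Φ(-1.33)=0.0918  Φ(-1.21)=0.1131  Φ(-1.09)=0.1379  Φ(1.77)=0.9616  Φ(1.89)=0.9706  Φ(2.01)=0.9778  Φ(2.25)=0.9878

Lower: z₀ + z₁ = 0.111 + (-1.960) = -1.849; 1 − a(z₀+z₁) = 1 − (0.015)(-1.849) = 1.0277; argument = 0.111 + (-1.849)/1.0277 = -1.6881 → -1.69.
α₁ = Φ(-1.69) = 0.0455; rank = round(250 × 0.0455) = 11; θ*₍11₎ = 16.1.
Upper: z₀ + z₂ = 2.071; 1 − a(z₀+z₂) = 0.9689; argument = 2.2484 → 2.25; α₂ = 0.9878; rank = 247; θ*₍247₎ = 24.6.

(16.1, 24.6)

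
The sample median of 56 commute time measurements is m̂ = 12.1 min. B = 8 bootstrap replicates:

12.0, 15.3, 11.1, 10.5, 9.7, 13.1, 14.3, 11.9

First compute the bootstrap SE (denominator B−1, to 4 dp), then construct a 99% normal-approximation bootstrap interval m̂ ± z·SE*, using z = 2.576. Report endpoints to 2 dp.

Mean of replicates = 12.2375; sum of squared deviations = 25.2988; SE* = √(25.2988/7) = 1.9011
Margin = 2.576 × 1.9011 = 4.897
Interval: 12.1 ± 4.897

(7.20, 17.00)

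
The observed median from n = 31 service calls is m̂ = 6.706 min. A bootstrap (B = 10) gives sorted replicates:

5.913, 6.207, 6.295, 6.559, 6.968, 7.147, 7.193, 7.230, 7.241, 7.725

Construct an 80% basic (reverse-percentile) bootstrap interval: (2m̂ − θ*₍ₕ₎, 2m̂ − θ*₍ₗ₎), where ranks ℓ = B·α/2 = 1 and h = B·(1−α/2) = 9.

(6.171, 7.499)

Percentile endpoints at ranks 1 and 9: θ*₍1₎ = 5.913, θ*₍9₎ = 7.241.
Basic interval reflects these around m̂:
  lower = 2 × 6.706 − 7.241 = 6.171
  upper = 2 × 6.706 − 5.913 = 7.499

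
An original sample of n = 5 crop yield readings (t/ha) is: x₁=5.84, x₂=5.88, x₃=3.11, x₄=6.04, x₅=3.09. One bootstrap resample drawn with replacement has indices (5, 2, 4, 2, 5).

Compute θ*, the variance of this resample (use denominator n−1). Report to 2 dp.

θ* = 2.43

Resample values: 3.09, 5.88, 6.04, 5.88, 3.09.
Mean = 4.7960; sum of squared deviations = 9.7185
s² = 9.7185 / 4 = 2.4296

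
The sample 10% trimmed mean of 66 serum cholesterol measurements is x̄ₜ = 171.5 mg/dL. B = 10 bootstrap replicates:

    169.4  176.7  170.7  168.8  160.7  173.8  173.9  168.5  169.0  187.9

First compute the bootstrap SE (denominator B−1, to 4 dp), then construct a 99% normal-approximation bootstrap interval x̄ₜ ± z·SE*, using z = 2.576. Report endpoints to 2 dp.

Mean of replicates = 171.9400; sum of squared deviations = 449.3440; SE* = √(449.3440/9) = 7.0659
Margin = 2.576 × 7.0659 = 18.202
Interval: 171.5 ± 18.202

(153.30, 189.70)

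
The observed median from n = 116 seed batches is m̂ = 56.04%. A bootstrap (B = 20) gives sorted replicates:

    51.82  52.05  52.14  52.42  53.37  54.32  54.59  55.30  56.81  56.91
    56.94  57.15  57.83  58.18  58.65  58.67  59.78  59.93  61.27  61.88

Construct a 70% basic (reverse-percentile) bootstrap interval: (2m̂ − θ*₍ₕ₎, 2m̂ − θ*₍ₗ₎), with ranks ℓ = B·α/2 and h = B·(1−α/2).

(52.30, 59.94)

Percentile endpoints at ranks 3 and 17: θ*₍3₎ = 52.14, θ*₍17₎ = 59.78.
Basic interval reflects these around m̂:
  lower = 2 × 56.04 − 59.78 = 52.30
  upper = 2 × 56.04 − 52.14 = 59.94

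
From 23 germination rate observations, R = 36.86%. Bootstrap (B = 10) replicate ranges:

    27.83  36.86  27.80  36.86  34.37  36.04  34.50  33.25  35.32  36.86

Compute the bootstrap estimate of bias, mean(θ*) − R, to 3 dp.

bias = −2.891

mean(θ*) = (27.83 + 36.86 + 27.80 + 36.86 + 34.37 + 36.04 + 34.50 + 33.25 + 35.32 + 36.86) / 10 = 33.9690
bias = 33.9690 − 36.86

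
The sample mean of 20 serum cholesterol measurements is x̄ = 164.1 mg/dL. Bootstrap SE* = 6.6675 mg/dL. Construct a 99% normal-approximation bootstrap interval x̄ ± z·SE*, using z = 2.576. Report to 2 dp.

Margin = 2.576 × 6.6675 = 17.175
Interval: 164.1 ± 17.175

(146.92, 181.28)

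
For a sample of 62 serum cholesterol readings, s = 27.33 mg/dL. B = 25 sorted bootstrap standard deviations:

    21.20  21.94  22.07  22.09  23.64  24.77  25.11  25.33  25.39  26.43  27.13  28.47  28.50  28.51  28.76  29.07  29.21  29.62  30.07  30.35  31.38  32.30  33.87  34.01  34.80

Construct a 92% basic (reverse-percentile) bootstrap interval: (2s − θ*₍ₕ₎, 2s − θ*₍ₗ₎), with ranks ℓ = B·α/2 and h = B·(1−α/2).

(20.65, 33.46)

Percentile endpoints at ranks 1 and 24: θ*₍1₎ = 21.20, θ*₍24₎ = 34.01.
Basic interval reflects these around s:
  lower = 2 × 27.33 − 34.01 = 20.65
  upper = 2 × 27.33 − 21.20 = 33.46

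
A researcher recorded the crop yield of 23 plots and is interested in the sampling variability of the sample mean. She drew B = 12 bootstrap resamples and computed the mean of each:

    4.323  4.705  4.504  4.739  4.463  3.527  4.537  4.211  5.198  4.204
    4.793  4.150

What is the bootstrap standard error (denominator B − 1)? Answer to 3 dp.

SE* = 0.417

Bootstrap SE is the standard deviation of the 12 replicate means.
Mean of replicates: (4.323 + 4.705 + 4.504 + 4.739 + 4.463 + 3.527 + 4.537 + 4.211 + 5.198 + 4.204 + 4.793 + 4.150) / 12 = 53.3540 / 12 = 4.4462
Sum of squared deviations: (−0.1232)² + (+0.2588)² + (+0.0578)² + (+0.2928)² + (+0.0168)² + (−0.9192)² + (+0.0908)² + (−0.2352)² + (+0.7518)² + (−0.2422)² + (+0.3468)² + (−0.2962)² = 1.9119
Variance = 1.9119 / 11 = 0.1738
SE* = √0.1738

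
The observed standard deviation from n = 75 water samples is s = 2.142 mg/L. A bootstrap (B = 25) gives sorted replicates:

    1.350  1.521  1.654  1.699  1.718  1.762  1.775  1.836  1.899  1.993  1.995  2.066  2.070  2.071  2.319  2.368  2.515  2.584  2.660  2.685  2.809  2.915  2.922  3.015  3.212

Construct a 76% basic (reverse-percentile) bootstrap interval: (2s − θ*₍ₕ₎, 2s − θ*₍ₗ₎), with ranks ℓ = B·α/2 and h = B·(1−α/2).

(1.369, 2.630)

Percentile endpoints at ranks 3 and 22: θ*₍3₎ = 1.654, θ*₍22₎ = 2.915.
Basic interval reflects these around s:
  lower = 2 × 2.142 − 2.915 = 1.369
  upper = 2 × 2.142 − 1.654 = 2.630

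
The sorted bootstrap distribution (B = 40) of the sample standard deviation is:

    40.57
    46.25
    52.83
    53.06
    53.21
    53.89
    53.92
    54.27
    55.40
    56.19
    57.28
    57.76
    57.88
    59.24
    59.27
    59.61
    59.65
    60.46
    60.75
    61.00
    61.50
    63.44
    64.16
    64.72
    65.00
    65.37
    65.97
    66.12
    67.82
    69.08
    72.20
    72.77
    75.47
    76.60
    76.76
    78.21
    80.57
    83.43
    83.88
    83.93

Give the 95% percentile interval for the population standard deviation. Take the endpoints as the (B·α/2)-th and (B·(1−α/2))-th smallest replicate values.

α = 0.05; lower rank = 40 × 0.025 = 1; upper rank = 40 × 0.975 = 39.
The 1st smallest replicate is 40.57; the 39th is 83.88.

(40.57, 83.88)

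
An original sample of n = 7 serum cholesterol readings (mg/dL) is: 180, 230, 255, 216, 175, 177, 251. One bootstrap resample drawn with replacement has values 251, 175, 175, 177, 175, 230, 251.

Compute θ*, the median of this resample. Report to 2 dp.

θ* = 177.00

Sorted: 175, 175, 175, 177, 230, 251, 251
Median = middle value = 177.00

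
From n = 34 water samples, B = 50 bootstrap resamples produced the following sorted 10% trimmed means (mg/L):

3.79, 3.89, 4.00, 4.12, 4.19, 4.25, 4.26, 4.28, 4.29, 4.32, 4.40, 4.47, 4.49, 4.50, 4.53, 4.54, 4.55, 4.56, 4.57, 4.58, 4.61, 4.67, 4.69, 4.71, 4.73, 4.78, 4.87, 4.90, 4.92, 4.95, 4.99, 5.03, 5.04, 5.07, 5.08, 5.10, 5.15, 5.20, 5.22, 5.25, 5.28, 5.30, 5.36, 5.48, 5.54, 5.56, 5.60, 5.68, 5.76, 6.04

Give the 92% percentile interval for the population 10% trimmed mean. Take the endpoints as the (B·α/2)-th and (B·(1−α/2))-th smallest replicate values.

α = 0.08; lower rank = 50 × 0.040 = 2; upper rank = 50 × 0.960 = 48.
The 2nd smallest replicate is 3.89; the 48th is 5.68.

(3.89, 5.68)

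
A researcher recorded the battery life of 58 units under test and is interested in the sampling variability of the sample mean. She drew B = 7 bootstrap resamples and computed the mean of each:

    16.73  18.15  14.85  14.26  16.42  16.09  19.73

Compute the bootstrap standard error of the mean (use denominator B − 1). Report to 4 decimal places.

Bootstrap SE is the standard deviation of the 7 replicate means.
Mean of replicates: (16.73 + 18.15 + 14.85 + 14.26 + 16.42 + 16.09 + 19.73) / 7 = 116.23000 / 7 = 16.60429
Sum of squared deviations: (+0.12571)² + (+1.54571)² + (−1.75429)² + (−2.34429)² + (−0.18429)² + (−0.51429)² + (+3.12571)² = 21.04677
Variance = 21.04677 / 6 = 3.50780
SE* = √3.50780

SE* = 1.8729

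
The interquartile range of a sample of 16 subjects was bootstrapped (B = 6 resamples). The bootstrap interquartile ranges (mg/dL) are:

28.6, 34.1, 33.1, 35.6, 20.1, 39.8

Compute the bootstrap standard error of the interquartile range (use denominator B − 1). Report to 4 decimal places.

SE* = 6.8192

Bootstrap SE is the standard deviation of the 6 replicate interquartile ranges.
Mean of replicates: (28.6 + 34.1 + 33.1 + 35.6 + 20.1 + 39.8) / 6 = 191.30000 / 6 = 31.88333
Sum of squared deviations: (−3.28333)² + (+2.21667)² + (+1.21667)² + (+3.71667)² + (−11.78333)² + (+7.91667)² = 232.50833
Variance = 232.50833 / 5 = 46.50167
SE* = √46.50167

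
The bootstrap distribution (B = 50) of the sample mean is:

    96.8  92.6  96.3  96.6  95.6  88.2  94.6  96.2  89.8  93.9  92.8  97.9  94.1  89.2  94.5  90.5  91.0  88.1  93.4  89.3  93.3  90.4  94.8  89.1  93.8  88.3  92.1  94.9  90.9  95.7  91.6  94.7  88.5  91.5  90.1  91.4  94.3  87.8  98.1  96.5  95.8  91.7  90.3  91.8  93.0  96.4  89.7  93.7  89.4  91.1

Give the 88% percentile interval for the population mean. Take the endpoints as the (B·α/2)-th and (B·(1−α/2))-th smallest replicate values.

(88.2, 96.6)

Sorted replicates: 87.8, 88.1, 88.2, 88.3, 88.5, 89.1, 89.2, 89.3, 89.4, 89.7, 89.8, 90.1, 90.3, 90.4, 90.5, 90.9, 91.0, 91.1, 91.4, 91.5, 91.6, 91.7, 91.8, 92.1, 92.6, 92.8, 93.0, 93.3, 93.4, 93.7, 93.8, 93.9, 94.1, 94.3, 94.5, 94.6, 94.7, 94.8, 94.9, 95.6, 95.7, 95.8, 96.2, 96.3, 96.4, 96.5, 96.6, 96.8, 97.9, 98.1
α = 0.12; lower rank = 50 × 0.060 = 3; upper rank = 50 × 0.940 = 47.
The 3rd smallest replicate is 88.2; the 47th is 96.6.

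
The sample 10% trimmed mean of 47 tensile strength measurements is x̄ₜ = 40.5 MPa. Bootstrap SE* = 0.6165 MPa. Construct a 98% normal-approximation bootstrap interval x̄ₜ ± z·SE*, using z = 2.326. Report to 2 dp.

(39.07, 41.93)

Margin = 2.326 × 0.6165 = 1.434
Interval: 40.5 ± 1.434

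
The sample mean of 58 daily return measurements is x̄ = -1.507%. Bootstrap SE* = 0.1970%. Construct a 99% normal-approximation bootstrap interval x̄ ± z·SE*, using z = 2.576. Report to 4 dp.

Margin = 2.576 × 0.1970 = 0.50747
Interval: -1.507 ± 0.50747

(-2.0145, -0.9995)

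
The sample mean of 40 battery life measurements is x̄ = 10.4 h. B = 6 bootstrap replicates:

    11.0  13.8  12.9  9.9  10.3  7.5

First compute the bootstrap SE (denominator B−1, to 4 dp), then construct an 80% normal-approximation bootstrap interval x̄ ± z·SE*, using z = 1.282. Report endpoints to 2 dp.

Mean of replicates = 10.9000; sum of squared deviations = 25.3400; SE* = √(25.3400/5) = 2.2512
Margin = 1.282 × 2.2512 = 2.886
Interval: 10.4 ± 2.886

(7.51, 13.29)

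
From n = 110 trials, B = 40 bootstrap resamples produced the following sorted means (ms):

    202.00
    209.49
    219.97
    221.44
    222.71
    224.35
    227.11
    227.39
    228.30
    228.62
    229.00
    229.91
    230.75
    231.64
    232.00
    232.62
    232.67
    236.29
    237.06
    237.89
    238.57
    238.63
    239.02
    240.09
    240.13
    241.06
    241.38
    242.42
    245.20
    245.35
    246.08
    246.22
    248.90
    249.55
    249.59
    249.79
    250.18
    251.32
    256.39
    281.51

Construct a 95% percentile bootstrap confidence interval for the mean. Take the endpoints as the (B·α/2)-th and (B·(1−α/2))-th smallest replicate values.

(202.00, 256.39)

α = 0.05; lower rank = 40 × 0.025 = 1; upper rank = 40 × 0.975 = 39.
The 1st smallest replicate is 202.00; the 39th is 256.39.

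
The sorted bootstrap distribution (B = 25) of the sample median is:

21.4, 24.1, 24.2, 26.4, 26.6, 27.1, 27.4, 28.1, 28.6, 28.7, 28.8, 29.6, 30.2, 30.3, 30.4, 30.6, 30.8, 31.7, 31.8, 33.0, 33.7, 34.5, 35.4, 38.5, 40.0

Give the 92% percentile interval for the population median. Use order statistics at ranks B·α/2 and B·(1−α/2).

α = 0.08; lower rank = 25 × 0.040 = 1; upper rank = 25 × 0.960 = 24.
The 1st smallest replicate is 21.4; the 24th is 38.5.

(21.4, 38.5)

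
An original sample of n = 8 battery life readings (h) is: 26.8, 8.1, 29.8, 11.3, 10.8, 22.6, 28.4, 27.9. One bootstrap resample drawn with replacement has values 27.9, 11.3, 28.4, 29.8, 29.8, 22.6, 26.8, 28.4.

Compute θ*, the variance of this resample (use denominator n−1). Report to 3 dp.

θ* = 38.739

Mean = 25.6250; sum of squared deviations = 271.1750
s² = 271.1750 / 7 = 38.7393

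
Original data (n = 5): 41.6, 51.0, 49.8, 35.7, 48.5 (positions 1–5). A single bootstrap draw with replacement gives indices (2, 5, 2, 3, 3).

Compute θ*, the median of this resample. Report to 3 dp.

θ* = 49.800

Resample values: 51.0, 48.5, 51.0, 49.8, 49.8.
Sorted: 48.5, 49.8, 49.8, 51.0, 51.0
Median = middle value = 49.800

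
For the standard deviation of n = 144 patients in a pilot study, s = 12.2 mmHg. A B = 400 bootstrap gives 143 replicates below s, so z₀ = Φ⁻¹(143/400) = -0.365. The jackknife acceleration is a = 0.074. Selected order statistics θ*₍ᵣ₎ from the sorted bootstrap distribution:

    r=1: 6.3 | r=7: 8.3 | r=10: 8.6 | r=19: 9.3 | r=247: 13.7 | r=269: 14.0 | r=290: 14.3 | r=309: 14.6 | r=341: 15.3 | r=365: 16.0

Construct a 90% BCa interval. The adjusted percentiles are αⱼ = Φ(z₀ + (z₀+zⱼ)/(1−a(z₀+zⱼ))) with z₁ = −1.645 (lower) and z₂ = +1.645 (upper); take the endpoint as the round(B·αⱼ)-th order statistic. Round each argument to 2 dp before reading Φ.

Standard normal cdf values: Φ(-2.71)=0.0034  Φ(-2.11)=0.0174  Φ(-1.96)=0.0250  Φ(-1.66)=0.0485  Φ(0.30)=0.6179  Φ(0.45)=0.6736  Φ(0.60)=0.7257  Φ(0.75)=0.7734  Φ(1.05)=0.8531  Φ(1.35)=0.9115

(8.3, 15.3)

Lower: z₀ + z₁ = -0.365 + (-1.645) = -2.010; 1 − a(z₀+z₁) = 1 − (0.074)(-2.010) = 1.1487; argument = -0.365 + (-2.010)/1.1487 = -2.1147 → -2.11.
α₁ = Φ(-2.11) = 0.0174; rank = round(400 × 0.0174) = 7; θ*₍7₎ = 8.3.
Upper: z₀ + z₂ = 1.280; 1 − a(z₀+z₂) = 0.9053; argument = 1.0489 → 1.05; α₂ = 0.8531; rank = 341; θ*₍341₎ = 15.3.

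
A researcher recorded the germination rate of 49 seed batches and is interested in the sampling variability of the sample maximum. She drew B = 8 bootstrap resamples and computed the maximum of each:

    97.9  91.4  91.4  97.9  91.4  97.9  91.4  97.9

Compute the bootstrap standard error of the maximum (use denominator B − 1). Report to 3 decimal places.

Bootstrap SE is the standard deviation of the 8 replicate maximums.
Mean of replicates: (97.9 + 91.4 + 91.4 + 97.9 + 91.4 + 97.9 + 91.4 + 97.9) / 8 = 757.2000 / 8 = 94.6500
Sum of squared deviations: (+3.2500)² + (−3.2500)² + (−3.2500)² + (+3.2500)² + (−3.2500)² + (+3.2500)² + (−3.2500)² + (+3.2500)² = 84.5000
Variance = 84.5000 / 7 = 12.0714
SE* = √12.0714

SE* = 3.474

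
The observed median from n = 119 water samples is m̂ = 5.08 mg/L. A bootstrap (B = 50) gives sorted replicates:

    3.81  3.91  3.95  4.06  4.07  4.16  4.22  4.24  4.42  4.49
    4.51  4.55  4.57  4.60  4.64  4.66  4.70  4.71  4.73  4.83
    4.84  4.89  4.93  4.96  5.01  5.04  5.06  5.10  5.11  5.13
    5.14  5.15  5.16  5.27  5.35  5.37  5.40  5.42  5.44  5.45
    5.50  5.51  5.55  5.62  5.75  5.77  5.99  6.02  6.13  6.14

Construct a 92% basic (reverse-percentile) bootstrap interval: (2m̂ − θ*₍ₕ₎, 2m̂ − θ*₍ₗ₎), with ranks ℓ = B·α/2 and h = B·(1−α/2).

(4.14, 6.25)

Percentile endpoints at ranks 2 and 48: θ*₍2₎ = 3.91, θ*₍48₎ = 6.02.
Basic interval reflects these around m̂:
  lower = 2 × 5.08 − 6.02 = 4.14
  upper = 2 × 5.08 − 3.91 = 6.25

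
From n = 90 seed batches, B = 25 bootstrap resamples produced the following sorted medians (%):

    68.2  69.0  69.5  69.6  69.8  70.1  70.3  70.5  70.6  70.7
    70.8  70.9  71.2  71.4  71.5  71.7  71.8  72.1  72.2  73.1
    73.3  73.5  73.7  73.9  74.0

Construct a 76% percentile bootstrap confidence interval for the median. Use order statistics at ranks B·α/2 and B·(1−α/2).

(69.5, 73.5)

α = 0.24; lower rank = 25 × 0.120 = 3; upper rank = 25 × 0.880 = 22.
The 3rd smallest replicate is 69.5; the 22nd is 73.5.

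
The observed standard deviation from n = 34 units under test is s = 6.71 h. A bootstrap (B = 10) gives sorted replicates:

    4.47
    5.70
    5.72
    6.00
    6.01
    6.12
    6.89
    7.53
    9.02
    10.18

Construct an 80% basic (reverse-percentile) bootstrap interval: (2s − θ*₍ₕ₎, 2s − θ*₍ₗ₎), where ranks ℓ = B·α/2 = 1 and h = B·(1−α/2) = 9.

(4.40, 8.95)

Percentile endpoints at ranks 1 and 9: θ*₍1₎ = 4.47, θ*₍9₎ = 9.02.
Basic interval reflects these around s:
  lower = 2 × 6.71 − 9.02 = 4.40
  upper = 2 × 6.71 − 4.47 = 8.95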